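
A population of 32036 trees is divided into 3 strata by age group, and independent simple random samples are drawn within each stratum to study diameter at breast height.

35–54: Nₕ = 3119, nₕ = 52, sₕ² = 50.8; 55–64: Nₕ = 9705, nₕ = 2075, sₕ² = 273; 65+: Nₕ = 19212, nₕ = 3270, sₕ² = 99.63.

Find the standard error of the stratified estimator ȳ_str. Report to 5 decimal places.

0.16641

Var(ȳ_str) = Σₕ Wₕ²(1 − fₕ)sₕ²/nₕ with Wₕ = Nₕ/N, N = 32036.
35–54: Wₕ = 0.09735922; term = 0.09735922²·(1 − 0.01667201)·50.8/52 = 0.0091056919.
55–64: Wₕ = 0.30294044; term = 0.30294044²·(1 − 0.21380732)·273/2075 = 0.0094926628.
65+: Wₕ = 0.59970034; term = 0.59970034²·(1 − 0.17020612)·99.63/3270 = 0.0090924556.
Sum = 0.02769081.
SE = √(0.02769081) = 0.16641.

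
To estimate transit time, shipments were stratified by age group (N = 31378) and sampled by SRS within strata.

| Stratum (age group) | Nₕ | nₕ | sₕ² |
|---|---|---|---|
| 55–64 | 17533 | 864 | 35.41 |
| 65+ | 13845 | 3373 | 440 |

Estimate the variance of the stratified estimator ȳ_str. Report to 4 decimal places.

Var(ȳ_str) = Σₕ Wₕ²(1 − fₕ)sₕ²/nₕ with Wₕ = Nₕ/N, N = 31378.
55–64: Wₕ = 0.55876729; term = 0.55876729²·(1 − 0.04927850)·35.41/864 = 0.01216543.
65+: Wₕ = 0.44123271; term = 0.44123271²·(1 − 0.24362586)·440/3373 = 0.019209162.
Sum = 0.031374592.

0.0314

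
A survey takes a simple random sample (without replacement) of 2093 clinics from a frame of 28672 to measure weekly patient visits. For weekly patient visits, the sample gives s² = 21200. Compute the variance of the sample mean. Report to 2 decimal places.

9.39

Under SRS without replacement, Var(ȳ) = (1 − f)·s²/n with f = n/N = 2093/28672 = 0.07299805.
Var(ȳ) = (1 − 0.07299805)·21200/2093 = 0.92700195·10.129001 = 9.3896041.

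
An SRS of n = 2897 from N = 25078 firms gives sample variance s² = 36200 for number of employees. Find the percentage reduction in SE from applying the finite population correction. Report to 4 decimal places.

5.9532

f = n/N = 2897/25078 = 0.11551958.
SE_no-fpc = √(s²/n) = 3.5349236; SE_fpc = √((1−f)s²/n) = 3.3244833.
Ratio = √(1−f) = 0.94046819. Reduction = 100·(1 − 0.94046819) = 5.9532%.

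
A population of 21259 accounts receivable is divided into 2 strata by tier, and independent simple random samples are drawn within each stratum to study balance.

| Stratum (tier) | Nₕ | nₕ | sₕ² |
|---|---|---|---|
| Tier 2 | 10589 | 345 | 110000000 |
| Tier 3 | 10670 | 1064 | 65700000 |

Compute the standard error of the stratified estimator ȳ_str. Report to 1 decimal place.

300.9

Var(ȳ_str) = Σₕ Wₕ²(1 − fₕ)sₕ²/nₕ with Wₕ = Nₕ/N, N = 21259.
Tier 2: Wₕ = 0.49809492; term = 0.49809492²·(1 − 0.03258098)·110000000/345 = 76526.605.
Tier 3: Wₕ = 0.50190508; term = 0.50190508²·(1 − 0.09971884)·65700000/1064 = 14003.774.
Sum = 90530.379.
SE = √(90530.379) = 300.9.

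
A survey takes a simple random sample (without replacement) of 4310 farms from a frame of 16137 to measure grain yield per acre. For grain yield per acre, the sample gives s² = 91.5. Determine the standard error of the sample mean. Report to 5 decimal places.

Under SRS without replacement, Var(ȳ) = (1 − f)·s²/n with f = n/N = 4310/16137 = 0.26708806.
Var(ȳ) = (1 − 0.26708806)·91.5/4310 = 0.73291194·0.021229698 = 0.015559499.
SE(ȳ) = √(0.015559499) = 0.12474.

0.12474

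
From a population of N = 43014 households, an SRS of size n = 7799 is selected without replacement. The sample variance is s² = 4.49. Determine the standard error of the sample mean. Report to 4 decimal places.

0.0217

Under SRS without replacement, Var(ȳ) = (1 − f)·s²/n with f = n/N = 7799/43014 = 0.18131306.
Var(ȳ) = (1 − 0.18131306)·4.49/7799 = 0.81868694·5.7571484 × 10^-4 = 4.7133022 × 10^-4.
SE(ȳ) = √(4.7133022 × 10^-4) = 0.0217.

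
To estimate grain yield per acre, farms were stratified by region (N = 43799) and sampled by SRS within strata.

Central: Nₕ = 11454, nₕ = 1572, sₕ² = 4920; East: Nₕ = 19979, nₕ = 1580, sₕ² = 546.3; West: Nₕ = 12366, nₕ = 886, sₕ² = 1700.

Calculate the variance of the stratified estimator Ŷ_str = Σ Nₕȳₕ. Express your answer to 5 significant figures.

Var(Ŷ_str) = Σₕ Nₕ²(1 − fₕ)sₕ²/nₕ.
Central: 11454²·(1 − 1572/11454)·4920/1572 = 3.5425386 × 10^8.
East: 19979²·(1 − 1580/19979)·546.3/1580 = 1.2709898 × 10^8.
West: 12366²·(1 − 886/12366)·1700/886 = 2.7238697 × 10^8.
Sum = 7.5373981 × 10^8.

7.5374 × 10^8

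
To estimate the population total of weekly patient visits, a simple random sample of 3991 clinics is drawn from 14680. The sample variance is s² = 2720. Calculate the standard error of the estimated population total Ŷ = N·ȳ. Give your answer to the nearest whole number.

10341

Var(Ŷ) = N²·Var(ȳ) = N²·(1 − n/N)·s²/n.
f = 3991/14680 = 0.27186649; Var(ȳ) = 0.72813351·2720/3991 = 0.49624735.
Var(Ŷ) = 14680² · 0.49624735 = 1.0694249 × 10^8.
SE(Ŷ) = √(1.0694249 × 10^8) = 10341.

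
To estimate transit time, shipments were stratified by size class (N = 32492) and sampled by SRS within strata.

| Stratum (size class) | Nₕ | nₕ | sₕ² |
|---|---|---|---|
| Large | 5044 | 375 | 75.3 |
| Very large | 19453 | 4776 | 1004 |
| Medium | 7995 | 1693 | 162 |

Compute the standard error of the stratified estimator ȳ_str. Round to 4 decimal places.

0.2567

Var(ȳ_str) = Σₕ Wₕ²(1 − fₕ)sₕ²/nₕ with Wₕ = Nₕ/N, N = 32492.
Large: Wₕ = 0.15523821; term = 0.15523821²·(1 − 0.07434576)·75.3/375 = 0.0044792961.
Very large: Wₕ = 0.59870122; term = 0.59870122²·(1 − 0.24551483)·1004/4776 = 0.056851298.
Medium: Wₕ = 0.24606057; term = 0.24606057²·(1 − 0.21175735)·162/1693 = 0.0045666953.
Sum = 0.065897289.
SE = √(0.065897289) = 0.2567.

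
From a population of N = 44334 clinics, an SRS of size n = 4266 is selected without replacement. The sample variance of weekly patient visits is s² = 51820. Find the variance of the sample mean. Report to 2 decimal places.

Under SRS without replacement, Var(ȳ) = (1 − f)·s²/n with f = n/N = 4266/44334 = 0.09622412.
Var(ȳ) = (1 − 0.09622412)·51820/4266 = 0.90377588·12.147211 = 10.978356.

10.98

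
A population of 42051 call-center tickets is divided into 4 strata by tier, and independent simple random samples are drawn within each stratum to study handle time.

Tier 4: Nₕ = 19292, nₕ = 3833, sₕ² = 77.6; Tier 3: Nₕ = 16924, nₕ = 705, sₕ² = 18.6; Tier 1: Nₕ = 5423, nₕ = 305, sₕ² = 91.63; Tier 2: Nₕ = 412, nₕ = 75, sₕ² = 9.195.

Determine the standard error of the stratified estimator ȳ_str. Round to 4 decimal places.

Var(ȳ_str) = Σₕ Wₕ²(1 − fₕ)sₕ²/nₕ with Wₕ = Nₕ/N, N = 42051.
Tier 4: Wₕ = 0.45877625; term = 0.45877625²·(1 − 0.19868339)·77.6/3833 = 0.003414514.
Tier 3: Wₕ = 0.40246368; term = 0.40246368²·(1 − 0.04165682)·18.6/705 = 0.0040954183.
Tier 1: Wₕ = 0.12896245; term = 0.12896245²·(1 − 0.05624193)·91.63/305 = 0.004715471.
Tier 2: Wₕ = 0.00979763; term = 0.00979763²·(1 − 0.18203883)·9.195/75 = 9.6264228 × 10^-6.
Sum = 0.01223503.
SE = √(0.01223503) = 0.1106.

0.1106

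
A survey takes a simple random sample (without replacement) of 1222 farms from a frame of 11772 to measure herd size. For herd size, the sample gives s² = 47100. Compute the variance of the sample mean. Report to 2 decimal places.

34.54

Under SRS without replacement, Var(ȳ) = (1 − f)·s²/n with f = n/N = 1222/11772 = 0.10380564.
Var(ȳ) = (1 − 0.10380564)·47100/1222 = 0.89619436·38.543372 = 34.542352.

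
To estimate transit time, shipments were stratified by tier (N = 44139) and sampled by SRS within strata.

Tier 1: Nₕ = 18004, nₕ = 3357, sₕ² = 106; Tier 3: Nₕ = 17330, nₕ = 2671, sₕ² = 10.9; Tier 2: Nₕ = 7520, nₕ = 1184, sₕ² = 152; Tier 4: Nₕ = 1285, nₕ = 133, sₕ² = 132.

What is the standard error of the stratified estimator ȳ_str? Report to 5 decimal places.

0.09327

Var(ȳ_str) = Σₕ Wₕ²(1 − fₕ)sₕ²/nₕ with Wₕ = Nₕ/N, N = 44139.
Tier 1: Wₕ = 0.40789325; term = 0.40789325²·(1 − 0.18645856)·106/3357 = 0.0042739283.
Tier 3: Wₕ = 0.39262330; term = 0.39262330²·(1 − 0.15412579)·10.9/2671 = 5.3212117 × 10^-4.
Tier 2: Wₕ = 0.17037087; term = 0.17037087²·(1 − 0.15744681)·152/1184 = 0.0031396404.
Tier 4: Wₕ = 0.02911258; term = 0.02911258²·(1 − 0.10350195)·132/133 = 7.5410691 × 10^-4.
Sum = 0.0086997968.
SE = √(0.0086997968) = 0.09327.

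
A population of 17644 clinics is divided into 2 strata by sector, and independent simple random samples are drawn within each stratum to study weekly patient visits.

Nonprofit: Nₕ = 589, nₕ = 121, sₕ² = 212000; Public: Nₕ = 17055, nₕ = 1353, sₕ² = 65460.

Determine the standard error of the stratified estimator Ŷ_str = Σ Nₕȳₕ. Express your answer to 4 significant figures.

115900

Var(Ŷ_str) = Σₕ Nₕ²(1 − fₕ)sₕ²/nₕ.
Nonprofit: 589²·(1 − 121/589)·212000/121 = 4.8296053 × 10^8.
Public: 17055²·(1 − 1353/17055)·65460/1353 = 1.2956417 × 10^10.
Sum = 1.3439378 × 10^10.
SE = √(1.3439378 × 10^10) = 115900.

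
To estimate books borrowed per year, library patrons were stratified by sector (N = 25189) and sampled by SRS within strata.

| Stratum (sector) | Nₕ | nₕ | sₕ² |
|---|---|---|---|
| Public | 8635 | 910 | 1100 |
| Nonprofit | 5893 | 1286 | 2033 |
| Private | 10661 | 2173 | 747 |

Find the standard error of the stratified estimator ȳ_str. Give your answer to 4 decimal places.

0.4937

Var(ȳ_str) = Σₕ Wₕ²(1 − fₕ)sₕ²/nₕ with Wₕ = Nₕ/N, N = 25189.
Public: Wₕ = 0.34280837; term = 0.34280837²·(1 − 0.10538506)·1100/910 = 0.12708382.
Nonprofit: Wₕ = 0.23395133; term = 0.23395133²·(1 − 0.21822501)·2033/1286 = 0.067643989.
Private: Wₕ = 0.42324030; term = 0.42324030²·(1 − 0.20382703)·747/2173 = 0.049027792.
Sum = 0.2437556.
SE = √(0.2437556) = 0.4937.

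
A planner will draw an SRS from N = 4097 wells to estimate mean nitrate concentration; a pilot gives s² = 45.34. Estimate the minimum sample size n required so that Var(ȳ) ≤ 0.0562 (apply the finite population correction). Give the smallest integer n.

675

Without fpc, n₀ = s²/D = 45.34/0.0562 = 806.7616.
With fpc, (1 − n/N)·s²/n ≤ D requires n ≥ n₀/(1 + n₀/N) = 806.7616/(1 + 806.7616/4097) = 674.0340.
Rounding up, n = 675.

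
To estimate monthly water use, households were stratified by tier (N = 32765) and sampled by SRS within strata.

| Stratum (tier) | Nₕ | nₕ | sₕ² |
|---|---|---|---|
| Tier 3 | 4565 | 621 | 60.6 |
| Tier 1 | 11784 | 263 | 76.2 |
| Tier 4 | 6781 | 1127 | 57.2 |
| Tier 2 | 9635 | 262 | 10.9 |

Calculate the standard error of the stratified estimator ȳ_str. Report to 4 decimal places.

0.2088

Var(ȳ_str) = Σₕ Wₕ²(1 − fₕ)sₕ²/nₕ with Wₕ = Nₕ/N, N = 32765.
Tier 3: Wₕ = 0.13932550; term = 0.13932550²·(1 − 0.13603505)·60.6/621 = 0.0016365843.
Tier 1: Wₕ = 0.35965207; term = 0.35965207²·(1 − 0.02231840)·76.2/263 = 0.036640534.
Tier 4: Wₕ = 0.20695864; term = 0.20695864²·(1 − 0.16619968)·57.2/1127 = 0.0018125972.
Tier 2: Wₕ = 0.29406379; term = 0.29406379²·(1 − 0.02719253)·10.9/262 = 0.0034997353.
Sum = 0.043589451.
SE = √(0.043589451) = 0.2088.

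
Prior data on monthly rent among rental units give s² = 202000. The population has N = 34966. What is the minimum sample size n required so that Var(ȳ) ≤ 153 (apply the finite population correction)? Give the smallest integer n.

Without fpc, n₀ = s²/D = 202000/153 = 1320.2614.
With fpc, (1 − n/N)·s²/n ≤ D requires n ≥ n₀/(1 + n₀/N) = 1320.2614/(1 + 1320.2614/34966) = 1272.2242.
Rounding up, n = 1273.

1273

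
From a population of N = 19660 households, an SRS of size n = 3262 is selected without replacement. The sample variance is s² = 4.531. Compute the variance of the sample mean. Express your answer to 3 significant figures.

0.00116

Under SRS without replacement, Var(ȳ) = (1 − f)·s²/n with f = n/N = 3262/19660 = 0.16592065.
Var(ȳ) = (1 − 0.16592065)·4.531/3262 = 0.83407935·0.0013890251 = 0.0011585572.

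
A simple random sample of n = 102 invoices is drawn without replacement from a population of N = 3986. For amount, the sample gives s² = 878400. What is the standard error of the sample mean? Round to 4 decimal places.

Under SRS without replacement, Var(ȳ) = (1 − f)·s²/n with f = n/N = 102/3986 = 0.02558956.
Var(ȳ) = (1 − 0.02558956)·878400/102 = 0.97441044·8611.7647 = 8391.3934.
SE(ȳ) = √(8391.3934) = 91.6045.

91.6045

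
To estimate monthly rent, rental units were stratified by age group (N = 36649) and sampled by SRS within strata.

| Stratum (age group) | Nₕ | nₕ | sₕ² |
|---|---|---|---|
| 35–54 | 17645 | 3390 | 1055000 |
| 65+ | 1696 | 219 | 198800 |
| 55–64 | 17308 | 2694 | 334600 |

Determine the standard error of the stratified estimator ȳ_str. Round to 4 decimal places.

9.1303

Var(ȳ_str) = Σₕ Wₕ²(1 − fₕ)sₕ²/nₕ with Wₕ = Nₕ/N, N = 36649.
35–54: Wₕ = 0.48145925; term = 0.48145925²·(1 − 0.19212241)·1055000/3390 = 58.279711.
65+: Wₕ = 0.04627684; term = 0.04627684²·(1 − 0.12912736)·198800/219 = 1.6929898.
55–64: Wₕ = 0.47226391; term = 0.47226391²·(1 − 0.15565057)·334600/2694 = 23.389454.
Sum = 83.362155.
SE = √(83.362155) = 9.1303.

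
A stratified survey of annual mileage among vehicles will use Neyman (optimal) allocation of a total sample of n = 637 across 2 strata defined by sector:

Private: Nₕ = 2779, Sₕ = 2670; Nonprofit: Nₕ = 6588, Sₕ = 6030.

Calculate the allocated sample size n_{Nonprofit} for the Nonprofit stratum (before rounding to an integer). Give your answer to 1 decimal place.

Neyman allocation: nₕ = n·NₕSₕ / Σⱼ NⱼSⱼ.
Σ NⱼSⱼ = 2779·2670 + 6588·6030 = 4.714557 × 10^7.
n_{Nonprofit} = 637·6588·6030 / (4.714557 × 10^7) = 536.7.

536.7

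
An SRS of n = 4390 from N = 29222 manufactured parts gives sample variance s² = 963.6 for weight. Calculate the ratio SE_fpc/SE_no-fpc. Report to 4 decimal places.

0.9218

f = n/N = 4390/29222 = 0.15022928.
SE_no-fpc = √(s²/n) = 0.46850706; SE_fpc = √((1−f)s²/n) = 0.4318839.
Ratio = √(1−f) = 0.92183009.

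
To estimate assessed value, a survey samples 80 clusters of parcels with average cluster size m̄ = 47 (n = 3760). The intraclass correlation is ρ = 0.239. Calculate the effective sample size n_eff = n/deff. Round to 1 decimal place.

deff = 1 + (47 − 1)·0.239 = 1 + 10.994 = 11.994.
n_eff = 3760 / 11.994 = 313.5.

313.5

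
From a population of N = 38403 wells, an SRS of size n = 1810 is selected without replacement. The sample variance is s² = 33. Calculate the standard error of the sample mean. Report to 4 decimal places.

0.1318

Under SRS without replacement, Var(ȳ) = (1 − f)·s²/n with f = n/N = 1810/38403 = 0.04713173.
Var(ȳ) = (1 − 0.04713173)·33/1810 = 0.95286827·0.018232044 = 0.017372736.
SE(ȳ) = √(0.017372736) = 0.1318.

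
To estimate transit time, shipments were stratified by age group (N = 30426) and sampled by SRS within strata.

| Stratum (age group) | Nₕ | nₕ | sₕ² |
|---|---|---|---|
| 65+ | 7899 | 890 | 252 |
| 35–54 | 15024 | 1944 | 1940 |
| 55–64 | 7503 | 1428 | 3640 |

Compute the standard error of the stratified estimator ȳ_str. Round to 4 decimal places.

Var(ȳ_str) = Σₕ Wₕ²(1 − fₕ)sₕ²/nₕ with Wₕ = Nₕ/N, N = 30426.
65+: Wₕ = 0.25961349; term = 0.25961349²·(1 − 0.11267249)·252/890 = 0.016933588.
35–54: Wₕ = 0.49378821; term = 0.49378821²·(1 − 0.12939297)·1940/1944 = 0.21184054.
55–64: Wₕ = 0.24659830; term = 0.24659830²·(1 − 0.19032387)·3640/1428 = 0.12550606.
Sum = 0.35428019.
SE = √(0.35428019) = 0.5952.

0.5952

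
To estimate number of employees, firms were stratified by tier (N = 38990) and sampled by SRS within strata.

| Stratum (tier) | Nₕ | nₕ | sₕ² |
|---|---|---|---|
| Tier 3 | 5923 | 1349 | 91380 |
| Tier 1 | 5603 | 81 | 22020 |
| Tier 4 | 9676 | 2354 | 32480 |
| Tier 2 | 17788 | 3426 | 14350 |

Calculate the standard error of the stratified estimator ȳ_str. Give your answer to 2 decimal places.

Var(ȳ_str) = Σₕ Wₕ²(1 − fₕ)sₕ²/nₕ with Wₕ = Nₕ/N, N = 38990.
Tier 3: Wₕ = 0.15191075; term = 0.15191075²·(1 − 0.22775620)·91380/1349 = 1.2071761.
Tier 1: Wₕ = 0.14370351; term = 0.14370351²·(1 − 0.01445654)·22020/81 = 5.532773.
Tier 4: Wₕ = 0.24816620; term = 0.24816620²·(1 − 0.24328235)·32480/2354 = 0.64302621.
Tier 2: Wₕ = 0.45621954; term = 0.45621954²·(1 − 0.19260175)·14350/3426 = 0.70388241.
Sum = 8.0868577.
SE = √(8.0868577) = 2.84.

2.84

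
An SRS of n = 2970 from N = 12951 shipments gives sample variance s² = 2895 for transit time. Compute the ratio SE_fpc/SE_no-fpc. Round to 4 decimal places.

f = n/N = 2970/12951 = 0.22932592.
SE_no-fpc = √(s²/n) = 0.987293; SE_fpc = √((1−f)s²/n) = 0.86672522.
Ratio = √(1−f) = 0.87788045.

0.8779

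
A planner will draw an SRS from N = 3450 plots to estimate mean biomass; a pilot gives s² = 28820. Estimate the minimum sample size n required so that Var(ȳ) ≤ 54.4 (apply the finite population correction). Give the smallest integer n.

Without fpc, n₀ = s²/D = 28820/54.4 = 529.7794.
With fpc, (1 − n/N)·s²/n ≤ D requires n ≥ n₀/(1 + n₀/N) = 529.7794/(1 + 529.7794/3450) = 459.2563.
Rounding up, n = 460.

460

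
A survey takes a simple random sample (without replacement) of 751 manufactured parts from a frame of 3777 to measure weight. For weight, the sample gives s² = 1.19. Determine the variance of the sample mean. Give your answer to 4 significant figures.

0.001269

Under SRS without replacement, Var(ȳ) = (1 − f)·s²/n with f = n/N = 751/3777 = 0.19883505.
Var(ȳ) = (1 − 0.19883505)·1.19/751 = 0.80116495·0.0015845539 = 0.0012694891.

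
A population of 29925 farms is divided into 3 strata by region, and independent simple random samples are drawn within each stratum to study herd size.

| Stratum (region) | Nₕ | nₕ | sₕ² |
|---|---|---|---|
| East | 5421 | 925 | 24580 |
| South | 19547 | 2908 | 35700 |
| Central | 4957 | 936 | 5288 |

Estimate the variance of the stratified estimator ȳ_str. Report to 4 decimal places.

5.3077

Var(ȳ_str) = Σₕ Wₕ²(1 − fₕ)sₕ²/nₕ with Wₕ = Nₕ/N, N = 29925.
East: Wₕ = 0.18115288; term = 0.18115288²·(1 − 0.17063272)·24580/925 = 0.72323184.
South: Wₕ = 0.65319967; term = 0.65319967²·(1 − 0.14876963)·35700/2908 = 4.458747.
Central: Wₕ = 0.16564745; term = 0.16564745²·(1 − 0.18882389)·5288/936 = 0.12574776.
Sum = 5.3077266.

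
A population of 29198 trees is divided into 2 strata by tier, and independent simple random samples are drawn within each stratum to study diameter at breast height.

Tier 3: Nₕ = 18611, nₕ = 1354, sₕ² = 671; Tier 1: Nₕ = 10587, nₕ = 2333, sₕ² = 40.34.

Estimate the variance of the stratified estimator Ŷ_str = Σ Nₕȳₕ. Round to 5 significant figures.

Var(Ŷ_str) = Σₕ Nₕ²(1 − fₕ)sₕ²/nₕ.
Tier 3: 18611²·(1 − 1354/18611)·671/1354 = 1.5916181 × 10^8.
Tier 1: 10587²·(1 − 2333/10587)·40.34/2333 = 1.5109794 × 10^6.
Sum = 1.6067279 × 10^8.

1.6067 × 10^8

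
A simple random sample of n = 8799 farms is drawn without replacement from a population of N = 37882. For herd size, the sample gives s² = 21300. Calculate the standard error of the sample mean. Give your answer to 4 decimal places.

1.3633

Under SRS without replacement, Var(ȳ) = (1 − f)·s²/n with f = n/N = 8799/37882 = 0.23227390.
Var(ȳ) = (1 − 0.23227390)·21300/8799 = 0.76772610·2.4207296 = 1.8584573.
SE(ȳ) = √(1.8584573) = 1.3633.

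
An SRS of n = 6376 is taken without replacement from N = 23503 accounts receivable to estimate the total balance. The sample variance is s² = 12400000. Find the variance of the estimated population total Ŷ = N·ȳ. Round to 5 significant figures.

7.8285 × 10^11

Var(Ŷ) = N²·Var(ȳ) = N²·(1 − n/N)·s²/n.
f = 6376/23503 = 0.27128452; Var(ȳ) = 0.72871548·12400000/6376 = 1417.2008.
Var(Ŷ) = 23503² · 1417.2008 = 7.8284898 × 10^11.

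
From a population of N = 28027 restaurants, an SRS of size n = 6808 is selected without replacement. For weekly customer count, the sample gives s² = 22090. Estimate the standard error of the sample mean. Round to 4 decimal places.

Under SRS without replacement, Var(ȳ) = (1 − f)·s²/n with f = n/N = 6808/28027 = 0.24290862.
Var(ȳ) = (1 − 0.24290862)·22090/6808 = 0.75709138·3.2447121 = 2.4565436.
SE(ȳ) = √(2.4565436) = 1.5673.

1.5673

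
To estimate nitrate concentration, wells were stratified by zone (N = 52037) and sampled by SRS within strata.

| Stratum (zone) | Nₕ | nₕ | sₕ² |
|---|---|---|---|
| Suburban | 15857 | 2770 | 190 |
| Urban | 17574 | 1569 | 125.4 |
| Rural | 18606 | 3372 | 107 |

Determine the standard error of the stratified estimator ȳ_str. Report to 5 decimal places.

Var(ȳ_str) = Σₕ Wₕ²(1 − fₕ)sₕ²/nₕ with Wₕ = Nₕ/N, N = 52037.
Suburban: Wₕ = 0.30472548; term = 0.30472548²·(1 − 0.17468626)·190/2770 = 0.0052566669.
Urban: Wₕ = 0.33772124; term = 0.33772124²·(1 − 0.08927962)·125.4/1569 = 0.0083018789.
Rural: Wₕ = 0.35755328; term = 0.35755328²·(1 − 0.18123186)·107/3372 = 0.0033215338.
Sum = 0.01688008.
SE = √(0.01688008) = 0.12992.

0.12992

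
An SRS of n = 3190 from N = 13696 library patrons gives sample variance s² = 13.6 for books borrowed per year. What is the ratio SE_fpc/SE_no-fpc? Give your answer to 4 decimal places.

0.8758

f = n/N = 3190/13696 = 0.23291472.
SE_no-fpc = √(s²/n) = 0.065294126; SE_fpc = √((1−f)s²/n) = 0.057186819.
Ratio = √(1−f) = 0.87583405.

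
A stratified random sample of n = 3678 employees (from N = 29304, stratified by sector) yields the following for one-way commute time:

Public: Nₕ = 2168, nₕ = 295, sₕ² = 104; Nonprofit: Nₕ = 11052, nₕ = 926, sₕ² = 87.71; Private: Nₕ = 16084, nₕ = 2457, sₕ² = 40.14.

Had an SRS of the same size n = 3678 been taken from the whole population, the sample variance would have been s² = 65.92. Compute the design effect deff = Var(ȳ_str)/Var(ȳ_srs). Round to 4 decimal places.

Var(ȳ_str) = Σ Wₕ²(1−fₕ)sₕ²/nₕ with Wₕ = Nₕ/29304:
  Public: (2168/29304)²·(1−295/2168)·104/295 = 0.0016670728
  Nonprofit: (11052/29304)²·(1−926/11052)·87.71/926 = 0.012344205
  Private: (16084/29304)²·(1−2457/16084)·40.14/2457 = 0.004169776
  → Var(ȳ_str) = 0.018181054.
Var(ȳ_srs) = (1 − 3678/29304)·65.92/3678 = 0.015673262.
deff = 0.018181054 / 0.015673262 = 1.1600.

1.1600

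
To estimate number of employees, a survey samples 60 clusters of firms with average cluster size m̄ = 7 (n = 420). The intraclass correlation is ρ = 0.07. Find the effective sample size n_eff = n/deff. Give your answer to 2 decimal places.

deff = 1 + (7 − 1)·0.07 = 1 + 0.42 = 1.42.
n_eff = 420 / 1.42 = 295.77.

295.77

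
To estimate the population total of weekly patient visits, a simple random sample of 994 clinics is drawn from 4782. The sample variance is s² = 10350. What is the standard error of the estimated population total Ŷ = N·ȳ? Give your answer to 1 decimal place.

Var(Ŷ) = N²·Var(ȳ) = N²·(1 − n/N)·s²/n.
f = 994/4782 = 0.20786282; Var(ȳ) = 0.79213718·10350/994 = 8.2481085.
Var(Ŷ) = 4782² · 8.2481085 = 1.8861382 × 10^8.
SE(Ŷ) = √(1.8861382 × 10^8) = 13733.7.

13733.7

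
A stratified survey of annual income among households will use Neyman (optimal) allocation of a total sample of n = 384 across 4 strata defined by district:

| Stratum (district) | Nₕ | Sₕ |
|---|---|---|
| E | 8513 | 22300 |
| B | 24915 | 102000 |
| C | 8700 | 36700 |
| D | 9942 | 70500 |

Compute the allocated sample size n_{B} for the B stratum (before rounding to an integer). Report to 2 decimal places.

Neyman allocation: nₕ = n·NₕSₕ / Σⱼ NⱼSⱼ.
Σ NⱼSⱼ = 8513·22300 + 24915·102000 + 8700·36700 + 9942·70500 = 3.7513709 × 10^9.
n_{B} = 384·24915·102000 / (3.7513709 × 10^9) = 260.14.

260.14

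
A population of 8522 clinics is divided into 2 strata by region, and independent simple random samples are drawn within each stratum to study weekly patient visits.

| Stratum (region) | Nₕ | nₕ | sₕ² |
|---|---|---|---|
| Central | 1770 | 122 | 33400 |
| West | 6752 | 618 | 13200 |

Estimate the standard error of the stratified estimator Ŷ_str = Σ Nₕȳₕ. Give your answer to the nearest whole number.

Var(Ŷ_str) = Σₕ Nₕ²(1 − fₕ)sₕ²/nₕ.
Central: 1770²·(1 − 122/1770)·33400/122 = 7.9857757 × 10^8.
West: 6752²·(1 − 618/6752)·13200/618 = 8.8463 × 10^8.
Sum = 1.6832076 × 10^9.
SE = √(1.6832076 × 10^9) = 41027.

41027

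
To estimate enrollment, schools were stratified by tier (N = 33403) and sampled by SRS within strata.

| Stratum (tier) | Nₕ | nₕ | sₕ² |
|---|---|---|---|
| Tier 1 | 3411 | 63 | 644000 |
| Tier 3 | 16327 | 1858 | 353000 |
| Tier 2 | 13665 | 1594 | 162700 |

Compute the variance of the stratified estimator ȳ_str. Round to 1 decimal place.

Var(ȳ_str) = Σₕ Wₕ²(1 − fₕ)sₕ²/nₕ with Wₕ = Nₕ/N, N = 33403.
Tier 1: Wₕ = 0.10211658; term = 0.10211658²·(1 − 0.01846966)·644000/63 = 104.62646.
Tier 3: Wₕ = 0.48878843; term = 0.48878843²·(1 − 0.11379923)·353000/1858 = 40.22564.
Tier 2: Wₕ = 0.40909499; term = 0.40909499²·(1 − 0.11664837)·162700/1594 = 15.08972.
Sum = 159.94182.

159.9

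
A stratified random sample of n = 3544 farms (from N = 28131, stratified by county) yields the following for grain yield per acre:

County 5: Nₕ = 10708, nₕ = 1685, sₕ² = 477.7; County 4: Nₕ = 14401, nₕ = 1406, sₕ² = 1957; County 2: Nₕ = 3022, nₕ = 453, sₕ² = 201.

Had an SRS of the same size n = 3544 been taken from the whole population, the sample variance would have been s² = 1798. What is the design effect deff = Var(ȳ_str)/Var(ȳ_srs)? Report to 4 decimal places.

Var(ȳ_str) = Σ Wₕ²(1−fₕ)sₕ²/nₕ with Wₕ = Nₕ/28131:
  County 5: (10708/28131)²·(1−1685/10708)·477.7/1685 = 0.034613404
  County 4: (14401/28131)²·(1−1406/14401)·1957/1406 = 0.32915776
  County 2: (3022/28131)²·(1−453/3022)·201/453 = 0.0043529741
  → Var(ȳ_str) = 0.36812414.
Var(ȳ_srs) = (1 − 3544/28131)·1798/3544 = 0.44342109.
deff = 0.36812414 / 0.44342109 = 0.8302.

0.8302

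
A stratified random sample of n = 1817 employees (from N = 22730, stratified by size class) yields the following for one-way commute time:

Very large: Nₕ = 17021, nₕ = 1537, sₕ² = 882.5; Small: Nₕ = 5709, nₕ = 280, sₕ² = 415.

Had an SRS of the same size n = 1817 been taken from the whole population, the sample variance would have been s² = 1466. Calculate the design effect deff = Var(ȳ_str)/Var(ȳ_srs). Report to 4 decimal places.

0.5143

Var(ȳ_str) = Σ Wₕ²(1−fₕ)sₕ²/nₕ with Wₕ = Nₕ/22730:
  Very large: (17021/22730)²·(1−1537/17021)·882.5/1537 = 0.29289382
  Small: (5709/22730)²·(1−280/5709)·415/280 = 0.08891419
  → Var(ȳ_str) = 0.38180801.
Var(ȳ_srs) = (1 − 1817/22730)·1466/1817 = 0.74232818.
deff = 0.38180801 / 0.74232818 = 0.5143.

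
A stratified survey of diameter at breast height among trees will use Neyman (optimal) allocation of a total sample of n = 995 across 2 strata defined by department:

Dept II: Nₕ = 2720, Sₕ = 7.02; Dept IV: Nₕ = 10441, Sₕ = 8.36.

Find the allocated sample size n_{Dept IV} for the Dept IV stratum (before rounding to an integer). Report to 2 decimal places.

816.41

Neyman allocation: nₕ = n·NₕSₕ / Σⱼ NⱼSⱼ.
Σ NⱼSⱼ = 2720·7.02 + 10441·8.36 = 106381.16.
n_{Dept IV} = 995·10441·8.36 / 106381.16 = 816.41.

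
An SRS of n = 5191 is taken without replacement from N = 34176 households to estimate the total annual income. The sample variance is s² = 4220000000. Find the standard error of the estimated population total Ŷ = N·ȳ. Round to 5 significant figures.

2.8378 × 10^7

Var(Ŷ) = N²·Var(ȳ) = N²·(1 − n/N)·s²/n.
f = 5191/34176 = 0.15189022; Var(ȳ) = 0.84810978·4220000000/5191 = 689467.02.
Var(Ŷ) = 34176² · 689467.02 = 8.0529677 × 10^14.
SE(Ŷ) = √(8.0529677 × 10^14) = 2.8378 × 10^7.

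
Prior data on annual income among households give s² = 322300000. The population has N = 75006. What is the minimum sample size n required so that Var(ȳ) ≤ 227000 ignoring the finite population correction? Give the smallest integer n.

1420

Without fpc, n₀ = s²/D = 322300000/227000 = 1419.8238.
Rounding up, n = 1420.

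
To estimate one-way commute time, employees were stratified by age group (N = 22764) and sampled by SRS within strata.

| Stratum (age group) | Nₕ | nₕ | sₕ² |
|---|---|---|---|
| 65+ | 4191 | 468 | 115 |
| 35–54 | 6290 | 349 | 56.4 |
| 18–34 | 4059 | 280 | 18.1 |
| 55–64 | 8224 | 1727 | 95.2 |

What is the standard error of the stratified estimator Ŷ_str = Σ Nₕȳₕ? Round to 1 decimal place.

3716.2

Var(Ŷ_str) = Σₕ Nₕ²(1 − fₕ)sₕ²/nₕ.
65+: 4191²·(1 − 468/4191)·115/468 = 3.8340934 × 10^6.
35–54: 6290²·(1 − 349/6290)·56.4/349 = 6.0389839 × 10^6.
18–34: 4059²·(1 − 280/4059)·18.1/280 = 991554.26.
55–64: 8224²·(1 − 1727/8224)·95.2/1727 = 2.9453749 × 10^6.
Sum = 1.3810006 × 10^7.
SE = √(1.3810006 × 10^7) = 3716.2.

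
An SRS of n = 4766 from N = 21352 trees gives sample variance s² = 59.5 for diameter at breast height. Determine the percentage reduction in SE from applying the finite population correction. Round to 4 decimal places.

f = n/N = 4766/21352 = 0.22321094.
SE_no-fpc = √(s²/n) = 0.111733; SE_fpc = √((1−f)s²/n) = 0.098476593.
Ratio = √(1−f) = 0.88135637. Reduction = 100·(1 − 0.88135637) = 11.8644%.

11.8644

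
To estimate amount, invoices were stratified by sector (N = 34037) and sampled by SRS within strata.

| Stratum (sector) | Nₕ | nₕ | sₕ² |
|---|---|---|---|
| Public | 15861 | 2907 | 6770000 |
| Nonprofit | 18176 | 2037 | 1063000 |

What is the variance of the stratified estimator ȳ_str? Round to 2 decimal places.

545.16

Var(ȳ_str) = Σₕ Wₕ²(1 − fₕ)sₕ²/nₕ with Wₕ = Nₕ/N, N = 34037.
Public: Wₕ = 0.46599289; term = 0.46599289²·(1 − 0.18327974)·6770000/2907 = 413.02424.
Nonprofit: Wₕ = 0.53400711; term = 0.53400711²·(1 − 0.11207086)·1063000/2037 = 132.13401.
Sum = 545.15825.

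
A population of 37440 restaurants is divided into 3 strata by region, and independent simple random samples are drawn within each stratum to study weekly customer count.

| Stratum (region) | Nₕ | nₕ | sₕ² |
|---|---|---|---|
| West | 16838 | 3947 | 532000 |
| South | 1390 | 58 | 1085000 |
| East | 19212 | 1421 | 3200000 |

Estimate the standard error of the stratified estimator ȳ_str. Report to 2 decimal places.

Var(ȳ_str) = Σₕ Wₕ²(1 − fₕ)sₕ²/nₕ with Wₕ = Nₕ/N, N = 37440.
West: Wₕ = 0.44973291; term = 0.44973291²·(1 − 0.23441026)·532000/3947 = 20.871321.
South: Wₕ = 0.03712607; term = 0.03712607²·(1 − 0.04172662)·1085000/58 = 24.708654.
East: Wₕ = 0.51314103; term = 0.51314103²·(1 − 0.07396419)·3200000/1421 = 549.10722.
Sum = 594.6872.
SE = √(594.6872) = 24.39.

24.39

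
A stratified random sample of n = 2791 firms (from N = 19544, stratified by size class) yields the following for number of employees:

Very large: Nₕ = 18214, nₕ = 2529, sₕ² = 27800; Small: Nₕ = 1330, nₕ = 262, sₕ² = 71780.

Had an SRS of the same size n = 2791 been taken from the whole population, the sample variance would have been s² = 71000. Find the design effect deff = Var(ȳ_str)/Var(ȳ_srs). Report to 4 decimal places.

0.4238

Var(ȳ_str) = Σ Wₕ²(1−fₕ)sₕ²/nₕ with Wₕ = Nₕ/19544:
  Very large: (18214/19544)²·(1−2529/18214)·27800/2529 = 8.2216487
  Small: (1330/19544)²·(1−262/1330)·71780/262 = 1.0188216
  → Var(ȳ_str) = 9.2404703.
Var(ȳ_srs) = (1 − 2791/19544)·71000/2791 = 21.806082.
deff = 9.2404703 / 21.806082 = 0.4238.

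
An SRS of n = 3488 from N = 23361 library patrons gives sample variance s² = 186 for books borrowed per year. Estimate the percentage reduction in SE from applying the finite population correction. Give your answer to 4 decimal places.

7.7671

f = n/N = 3488/23361 = 0.14930868.
SE_no-fpc = √(s²/n) = 0.23092355; SE_fpc = √((1−f)s²/n) = 0.21298756.
Ratio = √(1−f) = 0.92232929. Reduction = 100·(1 − 0.92232929) = 7.7671%.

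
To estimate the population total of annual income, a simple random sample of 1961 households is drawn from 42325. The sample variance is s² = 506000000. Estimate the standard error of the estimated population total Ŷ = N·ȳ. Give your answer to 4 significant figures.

Var(Ŷ) = N²·Var(ȳ) = N²·(1 − n/N)·s²/n.
f = 1961/42325 = 0.04633196; Var(ȳ) = 0.95366804·506000000/1961 = 246076.51.
Var(Ŷ) = 42325² · 246076.51 = 4.4082284 × 10^14.
SE(Ŷ) = √(4.4082284 × 10^14) = 2.100 × 10^7.

2.100 × 10^7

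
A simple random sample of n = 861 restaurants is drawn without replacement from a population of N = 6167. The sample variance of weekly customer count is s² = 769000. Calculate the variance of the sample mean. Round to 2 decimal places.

Under SRS without replacement, Var(ȳ) = (1 − f)·s²/n with f = n/N = 861/6167 = 0.13961407.
Var(ȳ) = (1 − 0.13961407)·769000/861 = 0.86038593·893.1475 = 768.45154.

768.45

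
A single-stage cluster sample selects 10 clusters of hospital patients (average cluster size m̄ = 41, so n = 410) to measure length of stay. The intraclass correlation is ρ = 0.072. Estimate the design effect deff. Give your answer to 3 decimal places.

deff = 1 + (41 − 1)·0.072 = 1 + 2.88 = 3.88.

3.880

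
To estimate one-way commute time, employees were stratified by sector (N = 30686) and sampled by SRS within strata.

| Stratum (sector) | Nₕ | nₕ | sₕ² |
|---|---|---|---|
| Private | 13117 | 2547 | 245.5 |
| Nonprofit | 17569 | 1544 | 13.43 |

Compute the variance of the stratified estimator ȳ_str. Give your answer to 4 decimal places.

0.0168

Var(ȳ_str) = Σₕ Wₕ²(1 − fₕ)sₕ²/nₕ with Wₕ = Nₕ/N, N = 30686.
Private: Wₕ = 0.42745878; term = 0.42745878²·(1 − 0.19417550)·245.5/2547 = 0.014192258.
Nonprofit: Wₕ = 0.57254122; term = 0.57254122²·(1 − 0.08788207)·13.43/1544 = 0.0026007178.
Sum = 0.016792976.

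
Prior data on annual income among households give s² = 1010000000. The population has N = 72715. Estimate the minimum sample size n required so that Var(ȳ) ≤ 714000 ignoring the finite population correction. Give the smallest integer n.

Without fpc, n₀ = s²/D = 1010000000/714000 = 1414.5658.
Rounding up, n = 1415.

1415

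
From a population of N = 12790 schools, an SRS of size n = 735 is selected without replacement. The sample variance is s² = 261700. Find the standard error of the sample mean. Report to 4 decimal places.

Under SRS without replacement, Var(ȳ) = (1 − f)·s²/n with f = n/N = 735/12790 = 0.05746677.
Var(ȳ) = (1 − 0.05746677)·261700/735 = 0.94253323·356.05442 = 335.59312.
SE(ȳ) = √(335.59312) = 18.3192.

18.3192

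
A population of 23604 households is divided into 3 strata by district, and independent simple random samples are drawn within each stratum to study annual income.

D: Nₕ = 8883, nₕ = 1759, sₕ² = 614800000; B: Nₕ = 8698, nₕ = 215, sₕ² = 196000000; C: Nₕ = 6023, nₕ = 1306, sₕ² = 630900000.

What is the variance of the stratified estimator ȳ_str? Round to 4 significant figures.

185100

Var(ȳ_str) = Σₕ Wₕ²(1 − fₕ)sₕ²/nₕ with Wₕ = Nₕ/N, N = 23604.
D: Wₕ = 0.37633452; term = 0.37633452²·(1 − 0.19801869)·614800000/1759 = 39699.074.
B: Wₕ = 0.36849686; term = 0.36849686²·(1 − 0.02471833)·196000000/215 = 120730.02.
C: Wₕ = 0.25516862; term = 0.25516862²·(1 − 0.21683546)·630900000/1306 = 24633.429.
Sum = 185062.52.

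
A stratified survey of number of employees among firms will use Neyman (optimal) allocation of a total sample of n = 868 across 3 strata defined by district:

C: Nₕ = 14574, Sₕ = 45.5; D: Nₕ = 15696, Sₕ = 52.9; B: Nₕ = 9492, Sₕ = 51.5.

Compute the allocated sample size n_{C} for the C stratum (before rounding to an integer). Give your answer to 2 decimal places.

290.37

Neyman allocation: nₕ = n·NₕSₕ / Σⱼ NⱼSⱼ.
Σ NⱼSⱼ = 14574·45.5 + 15696·52.9 + 9492·51.5 = 1.9822734 × 10^6.
n_{C} = 868·14574·45.5 / (1.9822734 × 10^6) = 290.37.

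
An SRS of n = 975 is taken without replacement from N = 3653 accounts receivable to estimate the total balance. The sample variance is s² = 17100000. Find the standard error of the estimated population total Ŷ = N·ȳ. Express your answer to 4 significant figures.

Var(Ŷ) = N²·Var(ȳ) = N²·(1 − n/N)·s²/n.
f = 975/3653 = 0.26690391; Var(ȳ) = 0.73309609·17100000/975 = 12857.377.
Var(Ŷ) = 3653² · 12857.377 = 1.715741 × 10^11.
SE(Ŷ) = √(1.715741 × 10^11) = 414200.

414200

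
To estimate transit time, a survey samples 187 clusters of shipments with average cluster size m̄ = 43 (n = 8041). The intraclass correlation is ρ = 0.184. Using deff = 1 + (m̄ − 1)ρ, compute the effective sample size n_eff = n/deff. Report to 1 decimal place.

deff = 1 + (43 − 1)·0.184 = 1 + 7.728 = 8.728.
n_eff = 8041 / 8.728 = 921.3.

921.3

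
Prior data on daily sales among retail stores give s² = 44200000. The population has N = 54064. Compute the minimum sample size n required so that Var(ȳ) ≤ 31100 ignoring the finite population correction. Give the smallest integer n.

1422

Without fpc, n₀ = s²/D = 44200000/31100 = 1421.2219.
Rounding up, n = 1422.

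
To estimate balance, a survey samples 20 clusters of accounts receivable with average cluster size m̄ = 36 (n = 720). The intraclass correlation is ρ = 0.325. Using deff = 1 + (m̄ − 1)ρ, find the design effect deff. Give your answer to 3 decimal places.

12.375

deff = 1 + (36 − 1)·0.325 = 1 + 11.375 = 12.375.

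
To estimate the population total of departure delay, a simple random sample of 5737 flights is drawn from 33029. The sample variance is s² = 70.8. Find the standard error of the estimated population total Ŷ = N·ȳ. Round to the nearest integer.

Var(Ŷ) = N²·Var(ȳ) = N²·(1 − n/N)·s²/n.
f = 5737/33029 = 0.17369584; Var(ȳ) = 0.82630416·70.8/5737 = 0.010197374.
Var(Ŷ) = 33029² · 0.010197374 = 1.1124467 × 10^7.
SE(Ŷ) = √(1.1124467 × 10^7) = 3335.

3335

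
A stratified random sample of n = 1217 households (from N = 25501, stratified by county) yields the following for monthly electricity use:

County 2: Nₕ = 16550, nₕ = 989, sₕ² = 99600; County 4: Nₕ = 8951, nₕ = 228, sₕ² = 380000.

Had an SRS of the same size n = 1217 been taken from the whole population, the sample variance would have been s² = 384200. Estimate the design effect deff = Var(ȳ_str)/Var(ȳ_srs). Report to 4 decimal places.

0.7983

Var(ȳ_str) = Σ Wₕ²(1−fₕ)sₕ²/nₕ with Wₕ = Nₕ/25501:
  County 2: (16550/25501)²·(1−989/16550)·99600/989 = 39.882661
  County 4: (8951/25501)²·(1−228/8951)·380000/228 = 200.11137
  → Var(ȳ_str) = 239.99403.
Var(ȳ_srs) = (1 − 1217/25501)·384200/1217 = 300.62825.
deff = 239.99403 / 300.62825 = 0.7983.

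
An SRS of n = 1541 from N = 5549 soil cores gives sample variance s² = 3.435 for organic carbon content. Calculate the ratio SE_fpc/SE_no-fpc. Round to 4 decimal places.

f = n/N = 1541/5549 = 0.27770770.
SE_no-fpc = √(s²/n) = 0.047213049; SE_fpc = √((1−f)s²/n) = 0.040125323.
Ratio = √(1−f) = 0.84987782.

0.8499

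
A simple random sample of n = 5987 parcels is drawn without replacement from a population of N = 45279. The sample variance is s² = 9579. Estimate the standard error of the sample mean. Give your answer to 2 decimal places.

Under SRS without replacement, Var(ȳ) = (1 − f)·s²/n with f = n/N = 5987/45279 = 0.13222465.
Var(ȳ) = (1 − 0.13222465)·9579/5987 = 0.86777535·1.5999666 = 1.3884116.
SE(ȳ) = √(1.3884116) = 1.18.

1.18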